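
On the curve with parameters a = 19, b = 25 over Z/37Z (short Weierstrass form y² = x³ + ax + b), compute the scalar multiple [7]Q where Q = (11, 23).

Double-and-add on 7 = (111)₂. Start with Q = (11, 23) for the leading 1-bit.
double: tangent at (11, 23): λ = (3·11² + 19)/(2·23) ≡ 12/9. 9⁻¹ ≡ 33 (mod 37), so λ ≡ 12·33 ≡ 26.
  x = λ² - 11 - 11 = 676 - 22 ≡ 25; y = λ·(11 - 25) - 23 ≡ 20. → (25, 20)
add Q: (25, 20) + (11, 23). λ = (23 - 20)/(11 - 25) ≡ 3/23 mod 37. 23⁻¹ ≡ 29 (mod 37) since 23·29 = 667 ≡ 1, so λ ≡ 13.
  x = λ² - 25 - 11 = 169 - 36 ≡ 22; y = λ·(25 - 22) - 20 ≡ 19. → (22, 19)
double: tangent at (22, 19): λ = (3·22² + 19)/(2·19) ≡ 28/1. 1⁻¹ ≡ 1 (mod 37), so λ ≡ 28·1 ≡ 28.
  x = λ² - 22 - 22 = 784 - 44 ≡ 0; y = λ·(22 - 0) - 19 ≡ 5. → (0, 5)
add Q: (0, 5) + (11, 23). λ = (23 - 5)/(11 - 0) ≡ 18/11 mod 37. 11⁻¹ ≡ 27 (mod 37) since 11·27 = 297 ≡ 1, so λ ≡ 5.
  x = λ² - 0 - 11 = 25 - 11 ≡ 14; y = λ·(0 - 14) - 5 ≡ 36. → (14, 36)

(14, 36)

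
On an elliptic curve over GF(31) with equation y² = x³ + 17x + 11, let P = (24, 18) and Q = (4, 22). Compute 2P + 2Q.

(17, 25)

First 2P:
Repeated addition: build up to 2P.
2P: tangent at (24, 18): λ = (3·24² + 17)/(2·18) ≡ 9/5. 5⁻¹ ≡ 25 (mod 31), so λ ≡ 9·25 ≡ 8.
  x = λ² - 24 - 24 = 64 - 48 ≡ 16; y = λ·(24 - 16) - 18 ≡ 15. → (16, 15)
2P = (16, 15).
Next 2Q:
Repeated addition: build up to 2Q.
2Q: tangent at (4, 22): λ = (3·4² + 17)/(2·22) ≡ 3/13. 13⁻¹ ≡ 12 (mod 31) since 13·12 = 156 ≡ 1, so λ ≡ 3·12 ≡ 5.
  x = λ² - 4 - 4 = 25 - 8 ≡ 17; y = λ·(4 - 17) - 22 ≡ 6. → (17, 6)
2Q = (17, 6).
Finally 2P + 2Q:
(16, 15) + (17, 6). λ = (6 - 15)/(17 - 16) ≡ 22/1 mod 31. 1⁻¹ ≡ 1 (mod 31), so λ ≡ 22.
  x = λ² - 16 - 17 = 484 - 33 ≡ 17; y = λ·(16 - 17) - 15 ≡ 25. → (17, 25)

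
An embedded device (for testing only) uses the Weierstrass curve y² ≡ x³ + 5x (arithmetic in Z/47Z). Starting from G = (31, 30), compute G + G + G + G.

Double-and-add on 4 = (100)₂. Start with G = (31, 30) for the leading 1-bit.
double: tangent at (31, 30): λ = (3·31² + 5)/(2·30) ≡ 21/13. 13⁻¹ ≡ 29 (mod 47), so λ ≡ 21·29 ≡ 45.
  x = λ² - 31 - 31 = 2025 - 62 ≡ 36; y = λ·(31 - 36) - 30 ≡ 27. → (36, 27)
double: tangent at (36, 27): λ = (3·36² + 5)/(2·27) ≡ 39/7. 7⁻¹ ≡ 27 (mod 47) since 7·27 = 189 ≡ 1, so λ ≡ 39·27 ≡ 19.
  x = λ² - 36 - 36 = 361 - 72 ≡ 7; y = λ·(36 - 7) - 27 ≡ 7. → (7, 7)

(7, 7)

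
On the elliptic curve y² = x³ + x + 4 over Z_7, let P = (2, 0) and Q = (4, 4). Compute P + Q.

(5, 1)

(2, 0) + (4, 4). λ = (4 - 0)/(4 - 2) ≡ 4/2 mod 7. 2⁻¹ ≡ 4 (mod 7), so λ ≡ 2.
  x = λ² - 2 - 4 = 4 - 6 ≡ 5; y = λ·(2 - 5) - 0 ≡ 1. → (5, 1)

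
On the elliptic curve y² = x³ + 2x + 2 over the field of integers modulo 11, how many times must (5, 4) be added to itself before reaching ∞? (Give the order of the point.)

9

2P: tangent at (5, 4): λ = (3·5² + 2)/(2·4) ≡ 0/8. 8⁻¹ ≡ 7 (mod 11), so λ ≡ 0·7 ≡ 0.
  x = λ² - 5 - 5 = 0 - 10 ≡ 1; y = λ·(5 - 1) - 4 ≡ 7. → (1, 7)
3P: (1, 7) + (5, 4). λ = (4 - 7)/(5 - 1) ≡ 8/4 mod 11. 4⁻¹ ≡ 3 (mod 11) since 4·3 = 12 ≡ 1, so λ ≡ 2.
  x = λ² - 1 - 5 = 4 - 6 ≡ 9; y = λ·(1 - 9) - 7 ≡ 10. → (9, 10)
4P: (9, 10) + (5, 4). λ = (4 - 10)/(5 - 9) ≡ 5/7 mod 11. 7⁻¹ ≡ 8 (mod 11) since 7·8 = 56 ≡ 1, so λ ≡ 7.
  x = λ² - 9 - 5 = 49 - 14 ≡ 2; y = λ·(9 - 2) - 10 ≡ 6. → (2, 6)
5P: (2, 6) + (5, 4). λ = (4 - 6)/(5 - 2) ≡ 9/3 mod 11. 3⁻¹ ≡ 4 (mod 11), so λ ≡ 3.
  x = λ² - 2 - 5 = 9 - 7 ≡ 2; y = λ·(2 - 2) - 6 ≡ 5. → (2, 5)
6P: (2, 5) + (5, 4). λ = (4 - 5)/(5 - 2) ≡ 10/3 mod 11. 3⁻¹ ≡ 4 (mod 11) since 3·4 = 12 ≡ 1, so λ ≡ 7.
  x = λ² - 2 - 5 = 49 - 7 ≡ 9; y = λ·(2 - 9) - 5 ≡ 1. → (9, 1)
7P: (9, 1) + (5, 4). λ = (4 - 1)/(5 - 9) ≡ 3/7 mod 11. 7⁻¹ ≡ 8 (mod 11) since 7·8 = 56 ≡ 1, so λ ≡ 2.
  x = λ² - 9 - 5 = 4 - 14 ≡ 1; y = λ·(9 - 1) - 1 ≡ 4. → (1, 4)
8P: (1, 4) + (5, 4). λ = (4 - 4)/(5 - 1) ≡ 0/4 mod 11. 4⁻¹ ≡ 3 (mod 11), so λ ≡ 0.
  x = λ² - 1 - 5 = 0 - 6 ≡ 5; y = λ·(1 - 5) - 4 ≡ 7. → (5, 7)
9P: (5, 7) + (5, 4): same x and y₁ ≡ -y₂, so the sum is ∞.
9P = ∞, so the order is 9.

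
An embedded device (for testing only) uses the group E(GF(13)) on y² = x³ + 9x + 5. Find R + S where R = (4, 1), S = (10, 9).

(8, 11)

(4, 1) + (10, 9). λ = (9 - 1)/(10 - 4) ≡ 8/6 mod 13. 6⁻¹ ≡ 11 (mod 13), so λ ≡ 10.
  x = λ² - 4 - 10 = 100 - 14 ≡ 8; y = λ·(4 - 8) - 1 ≡ 11. → (8, 11)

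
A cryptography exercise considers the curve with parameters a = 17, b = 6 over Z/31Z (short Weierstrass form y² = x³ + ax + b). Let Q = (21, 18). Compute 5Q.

Double-and-add on 5 = (101)₂. Start with Q = (21, 18) for the leading 1-bit.
double: tangent at (21, 18): λ = (3·21² + 17)/(2·18) ≡ 7/5. 5⁻¹ ≡ 25 (mod 31) since 5·25 = 125 ≡ 1, so λ ≡ 7·25 ≡ 20.
  x = λ² - 21 - 21 = 400 - 42 ≡ 17; y = λ·(21 - 17) - 18 ≡ 0. → (17, 0)
double: (17, 0) + (17, 0): same x and y₁ ≡ -y₂, so the sum is O.
add Q: O + (21, 18) = (21, 18) (identity).

(21, 18)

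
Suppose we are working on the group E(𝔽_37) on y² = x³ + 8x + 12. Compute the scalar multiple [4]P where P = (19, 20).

(8, 25)

Repeated addition: build up to 4P.
2P: tangent at (19, 20): λ = (3·19² + 8)/(2·20) ≡ 18/3. 3⁻¹ ≡ 25 (mod 37) since 3·25 = 75 ≡ 1, so λ ≡ 18·25 ≡ 6.
  x = λ² - 19 - 19 = 36 - 38 ≡ 35; y = λ·(19 - 35) - 20 ≡ 32. → (35, 32)
3P: (35, 32) + (19, 20). λ = (20 - 32)/(19 - 35) ≡ 25/21 mod 37. 21⁻¹ ≡ 30 (mod 37), so λ ≡ 10.
  x = λ² - 35 - 19 = 100 - 54 ≡ 9; y = λ·(35 - 9) - 32 ≡ 6. → (9, 6)
4P: (9, 6) + (19, 20). λ = (20 - 6)/(19 - 9) ≡ 14/10 mod 37. 10⁻¹ ≡ 26 (mod 37), so λ ≡ 31.
  x = λ² - 9 - 19 = 961 - 28 ≡ 8; y = λ·(9 - 8) - 6 ≡ 25. → (8, 25)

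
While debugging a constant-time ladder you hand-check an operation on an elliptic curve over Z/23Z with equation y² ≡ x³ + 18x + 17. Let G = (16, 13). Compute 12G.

Double-and-add on 12 = (1100)₂. Start with G = (16, 13) for the leading 1-bit.
double: tangent at (16, 13): λ = (3·16² + 18)/(2·13) ≡ 4/3. 3⁻¹ ≡ 8 (mod 23) since 3·8 = 24 ≡ 1, so λ ≡ 4·8 ≡ 9.
  x = λ² - 16 - 16 = 81 - 32 ≡ 3; y = λ·(16 - 3) - 13 ≡ 12. → (3, 12)
add G: (3, 12) + (16, 13). λ = (13 - 12)/(16 - 3) ≡ 1/13 mod 23. 13⁻¹ ≡ 16 (mod 23), so λ ≡ 16.
  x = λ² - 3 - 16 = 256 - 19 ≡ 7; y = λ·(3 - 7) - 12 ≡ 16. → (7, 16)
double: tangent at (7, 16): λ = (3·7² + 18)/(2·16) ≡ 4/9. 9⁻¹ ≡ 18 (mod 23) since 9·18 = 162 ≡ 1, so λ ≡ 4·18 ≡ 3.
  x = λ² - 7 - 7 = 9 - 14 ≡ 18; y = λ·(7 - 18) - 16 ≡ 20. → (18, 20)
double: tangent at (18, 20): λ = (3·18² + 18)/(2·20) ≡ 1/17. 17⁻¹ ≡ 19 (mod 23), so λ ≡ 1·19 ≡ 19.
  x = λ² - 18 - 18 = 361 - 36 ≡ 3; y = λ·(18 - 3) - 20 ≡ 12. → (3, 12)

(3, 12)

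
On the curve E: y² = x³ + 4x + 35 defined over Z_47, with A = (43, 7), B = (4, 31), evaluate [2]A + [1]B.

First 2A:
Repeated addition: build up to 2A.
2A: tangent at (43, 7): λ = (3·43² + 4)/(2·7) ≡ 5/14. 14⁻¹ ≡ 37 (mod 47) since 14·37 = 518 ≡ 1, so λ ≡ 5·37 ≡ 44.
  x = λ² - 43 - 43 = 1936 - 86 ≡ 17; y = λ·(43 - 17) - 7 ≡ 9. → (17, 9)
2A = (17, 9).
Finally 2A + B:
(17, 9) + (4, 31). λ = (31 - 9)/(4 - 17) ≡ 22/34 mod 47. 34⁻¹ ≡ 18 (mod 47) since 34·18 = 612 ≡ 1, so λ ≡ 20.
  x = λ² - 17 - 4 = 400 - 21 ≡ 3; y = λ·(17 - 3) - 9 ≡ 36. → (3, 36)

(3, 36)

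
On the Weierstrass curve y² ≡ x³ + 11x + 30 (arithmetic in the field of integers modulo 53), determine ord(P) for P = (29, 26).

10

2P: tangent at (29, 26): λ = (3·29² + 11)/(2·26) ≡ 43/52. 52⁻¹ ≡ 52 (mod 53), so λ ≡ 43·52 ≡ 10.
  x = λ² - 29 - 29 = 100 - 58 ≡ 42; y = λ·(29 - 42) - 26 ≡ 3. → (42, 3)
3P: (42, 3) + (29, 26). λ = (26 - 3)/(29 - 42) ≡ 23/40 mod 53. 40⁻¹ ≡ 4 (mod 53), so λ ≡ 39.
  x = λ² - 42 - 29 = 1521 - 71 ≡ 19; y = λ·(42 - 19) - 3 ≡ 46. → (19, 46)
4P: (19, 46) + (29, 26). λ = (26 - 46)/(29 - 19) ≡ 33/10 mod 53. 10⁻¹ ≡ 16 (mod 53), so λ ≡ 51.
  x = λ² - 19 - 29 = 2601 - 48 ≡ 9; y = λ·(19 - 9) - 46 ≡ 40. → (9, 40)
5P: (9, 40) + (29, 26). λ = (26 - 40)/(29 - 9) ≡ 39/20 mod 53. 20⁻¹ ≡ 8 (mod 53) since 20·8 = 160 ≡ 1, so λ ≡ 47.
  x = λ² - 9 - 29 = 2209 - 38 ≡ 51; y = λ·(9 - 51) - 40 ≡ 0. → (51, 0)
6P: (51, 0) + (29, 26). λ = (26 - 0)/(29 - 51) ≡ 26/31 mod 53. 31⁻¹ ≡ 12 (mod 53) since 31·12 = 372 ≡ 1, so λ ≡ 47.
  x = λ² - 51 - 29 = 2209 - 80 ≡ 9; y = λ·(51 - 9) - 0 ≡ 13. → (9, 13)
7P: (9, 13) + (29, 26). λ = (26 - 13)/(29 - 9) ≡ 13/20 mod 53. 20⁻¹ ≡ 8 (mod 53), so λ ≡ 51.
  x = λ² - 9 - 29 = 2601 - 38 ≡ 19; y = λ·(9 - 19) - 13 ≡ 7. → (19, 7)
8P: (19, 7) + (29, 26). λ = (26 - 7)/(29 - 19) ≡ 19/10 mod 53. 10⁻¹ ≡ 16 (mod 53) since 10·16 = 160 ≡ 1, so λ ≡ 39.
  x = λ² - 19 - 29 = 1521 - 48 ≡ 42; y = λ·(19 - 42) - 7 ≡ 50. → (42, 50)
9P: (42, 50) + (29, 26). λ = (26 - 50)/(29 - 42) ≡ 29/40 mod 53. 40⁻¹ ≡ 4 (mod 53) since 40·4 = 160 ≡ 1, so λ ≡ 10.
  x = λ² - 42 - 29 = 100 - 71 ≡ 29; y = λ·(42 - 29) - 50 ≡ 27. → (29, 27)
10P: (29, 27) + (29, 26): same x and y₁ ≡ -y₂, so the sum is 𝒪.
10P = 𝒪, so the order is 10.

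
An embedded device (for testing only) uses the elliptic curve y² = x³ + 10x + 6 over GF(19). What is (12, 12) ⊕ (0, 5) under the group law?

(8, 3)

(12, 12) + (0, 5). λ = (5 - 12)/(0 - 12) ≡ 12/7 mod 19. 7⁻¹ ≡ 11 (mod 19) since 7·11 = 77 ≡ 1, so λ ≡ 18.
  x = λ² - 12 - 0 = 324 - 12 ≡ 8; y = λ·(12 - 8) - 12 ≡ 3. → (8, 3)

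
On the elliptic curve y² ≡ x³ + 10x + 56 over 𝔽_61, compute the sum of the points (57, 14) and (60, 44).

(57, 14) + (60, 44). λ = (44 - 14)/(60 - 57) ≡ 30/3 mod 61. 3⁻¹ ≡ 41 (mod 61), so λ ≡ 10.
  x = λ² - 57 - 60 = 100 - 117 ≡ 44; y = λ·(57 - 44) - 14 ≡ 55. → (44, 55)

(44, 55)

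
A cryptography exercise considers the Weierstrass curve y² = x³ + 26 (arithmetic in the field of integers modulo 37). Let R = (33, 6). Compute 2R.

tangent at (33, 6): λ = (3·33² + 0)/(2·6) ≡ 11/12. 12⁻¹ ≡ 34 (mod 37), so λ ≡ 11·34 ≡ 4.
  x = λ² - 33 - 33 = 16 - 66 ≡ 24; y = λ·(33 - 24) - 6 ≡ 30. → (24, 30)

(24, 30)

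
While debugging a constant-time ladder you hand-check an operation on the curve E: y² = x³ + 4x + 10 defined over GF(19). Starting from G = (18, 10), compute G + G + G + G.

(2, 8)

Double-and-add on 4 = (100)₂. Start with G = (18, 10) for the leading 1-bit.
double: tangent at (18, 10): λ = (3·18² + 4)/(2·10) ≡ 7/1. 1⁻¹ ≡ 1 (mod 19), so λ ≡ 7·1 ≡ 7.
  x = λ² - 18 - 18 = 49 - 36 ≡ 13; y = λ·(18 - 13) - 10 ≡ 6. → (13, 6)
double: tangent at (13, 6): λ = (3·13² + 4)/(2·6) ≡ 17/12. 12⁻¹ ≡ 8 (mod 19), so λ ≡ 17·8 ≡ 3.
  x = λ² - 13 - 13 = 9 - 26 ≡ 2; y = λ·(13 - 2) - 6 ≡ 8. → (2, 8)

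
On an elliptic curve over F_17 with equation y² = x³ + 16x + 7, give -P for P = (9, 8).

-(9, 8) = (9, -8 mod 17) = (9, 9).

(9, 9)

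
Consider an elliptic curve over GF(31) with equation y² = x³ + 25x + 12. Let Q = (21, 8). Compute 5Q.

Double-and-add on 5 = (101)₂. Start with Q = (21, 8) for the leading 1-bit.
double: tangent at (21, 8): λ = (3·21² + 25)/(2·8) ≡ 15/16. 16⁻¹ ≡ 2 (mod 31) since 16·2 = 32 ≡ 1, so λ ≡ 15·2 ≡ 30.
  x = λ² - 21 - 21 = 900 - 42 ≡ 21; y = λ·(21 - 21) - 8 ≡ 23. → (21, 23)
double: tangent at (21, 23): λ = (3·21² + 25)/(2·23) ≡ 15/15. 15⁻¹ ≡ 29 (mod 31), so λ ≡ 15·29 ≡ 1.
  x = λ² - 21 - 21 = 1 - 42 ≡ 21; y = λ·(21 - 21) - 23 ≡ 8. → (21, 8)
add Q: tangent at (21, 8): λ = (3·21² + 25)/(2·8) ≡ 15/16. 16⁻¹ ≡ 2 (mod 31), so λ ≡ 15·2 ≡ 30.
  x = λ² - 21 - 21 = 900 - 42 ≡ 21; y = λ·(21 - 21) - 8 ≡ 23. → (21, 23)

(21, 23)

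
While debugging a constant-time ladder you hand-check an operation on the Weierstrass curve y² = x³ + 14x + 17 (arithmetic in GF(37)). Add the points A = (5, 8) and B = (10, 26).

(5, 8) + (10, 26). λ = (26 - 8)/(10 - 5) ≡ 18/5 mod 37. 5⁻¹ ≡ 15 (mod 37) since 5·15 = 75 ≡ 1, so λ ≡ 11.
  x = λ² - 5 - 10 = 121 - 15 ≡ 32; y = λ·(5 - 32) - 8 ≡ 28. → (32, 28)

(32, 28)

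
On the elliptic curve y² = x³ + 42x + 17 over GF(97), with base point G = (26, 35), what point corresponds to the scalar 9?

(80, 4)

Repeated addition: build up to 9G.
2G: tangent at (26, 35): λ = (3·26² + 42)/(2·35) ≡ 33/70. 70⁻¹ ≡ 79 (mod 97), so λ ≡ 33·79 ≡ 85.
  x = λ² - 26 - 26 = 7225 - 52 ≡ 92; y = λ·(26 - 92) - 35 ≡ 78. → (92, 78)
3G: (92, 78) + (26, 35). λ = (35 - 78)/(26 - 92) ≡ 54/31 mod 97. 31⁻¹ ≡ 72 (mod 97) since 31·72 = 2232 ≡ 1, so λ ≡ 8.
  x = λ² - 92 - 26 = 64 - 118 ≡ 43; y = λ·(92 - 43) - 78 ≡ 23. → (43, 23)
4G: (43, 23) + (26, 35). λ = (35 - 23)/(26 - 43) ≡ 12/80 mod 97. 80⁻¹ ≡ 57 (mod 97) since 80·57 = 4560 ≡ 1, so λ ≡ 5.
  x = λ² - 43 - 26 = 25 - 69 ≡ 53; y = λ·(43 - 53) - 23 ≡ 24. → (53, 24)
5G: (53, 24) + (26, 35). λ = (35 - 24)/(26 - 53) ≡ 11/70 mod 97. 70⁻¹ ≡ 79 (mod 97) since 70·79 = 5530 ≡ 1, so λ ≡ 93.
  x = λ² - 53 - 26 = 8649 - 79 ≡ 34; y = λ·(53 - 34) - 24 ≡ 94. → (34, 94)
6G: (34, 94) + (26, 35). λ = (35 - 94)/(26 - 34) ≡ 38/89 mod 97. 89⁻¹ ≡ 12 (mod 97) since 89·12 = 1068 ≡ 1, so λ ≡ 68.
  x = λ² - 34 - 26 = 4624 - 60 ≡ 5; y = λ·(34 - 5) - 94 ≡ 35. → (5, 35)
7G: (5, 35) + (26, 35). λ = (35 - 35)/(26 - 5) ≡ 0/21 mod 97. 21⁻¹ ≡ 37 (mod 97), so λ ≡ 0.
  x = λ² - 5 - 26 = 0 - 31 ≡ 66; y = λ·(5 - 66) - 35 ≡ 62. → (66, 62)
8G: (66, 62) + (26, 35). λ = (35 - 62)/(26 - 66) ≡ 70/57 mod 97. 57⁻¹ ≡ 80 (mod 97), so λ ≡ 71.
  x = λ² - 66 - 26 = 5041 - 92 ≡ 2; y = λ·(66 - 2) - 62 ≡ 20. → (2, 20)
9G: (2, 20) + (26, 35). λ = (35 - 20)/(26 - 2) ≡ 15/24 mod 97. 24⁻¹ ≡ 93 (mod 97), so λ ≡ 37.
  x = λ² - 2 - 26 = 1369 - 28 ≡ 80; y = λ·(2 - 80) - 20 ≡ 4. → (80, 4)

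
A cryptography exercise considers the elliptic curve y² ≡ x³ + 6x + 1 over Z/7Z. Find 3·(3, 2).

O

Write Q = (3, 2).
Repeated addition: build up to 3Q.
2Q: tangent at (3, 2): λ = (3·3² + 6)/(2·2) ≡ 5/4. 4⁻¹ ≡ 2 (mod 7) since 4·2 = 8 ≡ 1, so λ ≡ 5·2 ≡ 3.
  x = λ² - 3 - 3 = 9 - 6 ≡ 3; y = λ·(3 - 3) - 2 ≡ 5. → (3, 5)
3Q: (3, 5) + (3, 2): same x and y₁ ≡ -y₂, so the sum is O.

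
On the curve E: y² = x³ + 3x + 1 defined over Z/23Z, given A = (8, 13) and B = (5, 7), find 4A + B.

First 4A:
Double-and-add on 4 = (100)₂. Start with A = (8, 13) for the leading 1-bit.
double: tangent at (8, 13): λ = (3·8² + 3)/(2·13) ≡ 11/3. 3⁻¹ ≡ 8 (mod 23), so λ ≡ 11·8 ≡ 19.
  x = λ² - 8 - 8 = 361 - 16 ≡ 0; y = λ·(8 - 0) - 13 ≡ 1. → (0, 1)
double: tangent at (0, 1): λ = (3·0² + 3)/(2·1) ≡ 3/2. 2⁻¹ ≡ 12 (mod 23), so λ ≡ 3·12 ≡ 13.
  x = λ² - 0 - 0 = 169 - 0 ≡ 8; y = λ·(0 - 8) - 1 ≡ 10. → (8, 10)
4A = (8, 10).
Finally 4A + B:
(8, 10) + (5, 7). λ = (7 - 10)/(5 - 8) ≡ 20/20 mod 23. 20⁻¹ ≡ 15 (mod 23), so λ ≡ 1.
  x = λ² - 8 - 5 = 1 - 13 ≡ 11; y = λ·(8 - 11) - 10 ≡ 10. → (11, 10)

(11, 10)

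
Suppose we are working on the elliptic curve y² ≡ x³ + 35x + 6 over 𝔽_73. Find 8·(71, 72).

Write P = (71, 72).
Repeated addition: build up to 8P.
2P: tangent at (71, 72): λ = (3·71² + 35)/(2·72) ≡ 47/71. 71⁻¹ ≡ 36 (mod 73), so λ ≡ 47·36 ≡ 13.
  x = λ² - 71 - 71 = 169 - 142 ≡ 27; y = λ·(71 - 27) - 72 ≡ 62. → (27, 62)
3P: (27, 62) + (71, 72). λ = (72 - 62)/(71 - 27) ≡ 10/44 mod 73. 44⁻¹ ≡ 5 (mod 73) since 44·5 = 220 ≡ 1, so λ ≡ 50.
  x = λ² - 27 - 71 = 2500 - 98 ≡ 66; y = λ·(27 - 66) - 62 ≡ 32. → (66, 32)
4P: (66, 32) + (71, 72). λ = (72 - 32)/(71 - 66) ≡ 40/5 mod 73. 5⁻¹ ≡ 44 (mod 73), so λ ≡ 8.
  x = λ² - 66 - 71 = 64 - 137 ≡ 0; y = λ·(66 - 0) - 32 ≡ 58. → (0, 58)
5P: (0, 58) + (71, 72). λ = (72 - 58)/(71 - 0) ≡ 14/71 mod 73. 71⁻¹ ≡ 36 (mod 73) since 71·36 = 2556 ≡ 1, so λ ≡ 66.
  x = λ² - 0 - 71 = 4356 - 71 ≡ 51; y = λ·(0 - 51) - 58 ≡ 7. → (51, 7)
6P: (51, 7) + (71, 72). λ = (72 - 7)/(71 - 51) ≡ 65/20 mod 73. 20⁻¹ ≡ 11 (mod 73), so λ ≡ 58.
  x = λ² - 51 - 71 = 3364 - 122 ≡ 30; y = λ·(51 - 30) - 7 ≡ 43. → (30, 43)
7P: (30, 43) + (71, 72). λ = (72 - 43)/(71 - 30) ≡ 29/41 mod 73. 41⁻¹ ≡ 57 (mod 73), so λ ≡ 47.
  x = λ² - 30 - 71 = 2209 - 101 ≡ 64; y = λ·(30 - 64) - 43 ≡ 38. → (64, 38)
8P: (64, 38) + (71, 72). λ = (72 - 38)/(71 - 64) ≡ 34/7 mod 73. 7⁻¹ ≡ 21 (mod 73) since 7·21 = 147 ≡ 1, so λ ≡ 57.
  x = λ² - 64 - 71 = 3249 - 135 ≡ 48; y = λ·(64 - 48) - 38 ≡ 71. → (48, 71)

(48, 71)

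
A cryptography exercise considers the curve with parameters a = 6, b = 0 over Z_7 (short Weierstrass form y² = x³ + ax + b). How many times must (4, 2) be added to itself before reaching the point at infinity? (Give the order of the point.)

2P: tangent at (4, 2): λ = (3·4² + 6)/(2·2) ≡ 5/4. 4⁻¹ ≡ 2 (mod 7), so λ ≡ 5·2 ≡ 3.
  x = λ² - 4 - 4 = 9 - 8 ≡ 1; y = λ·(4 - 1) - 2 ≡ 0. → (1, 0)
3P: (1, 0) + (4, 2). λ = (2 - 0)/(4 - 1) ≡ 2/3 mod 7. 3⁻¹ ≡ 5 (mod 7), so λ ≡ 3.
  x = λ² - 1 - 4 = 9 - 5 ≡ 4; y = λ·(1 - 4) - 0 ≡ 5. → (4, 5)
4P: (4, 5) + (4, 2): same x and y₁ ≡ -y₂, so the sum is the point at infinity.
4P = the point at infinity, so the order is 4.

4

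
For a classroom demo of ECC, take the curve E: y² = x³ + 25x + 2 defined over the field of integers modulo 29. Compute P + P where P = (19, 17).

tangent at (19, 17): λ = (3·19² + 25)/(2·17) ≡ 6/5. 5⁻¹ ≡ 6 (mod 29), so λ ≡ 6·6 ≡ 7.
  x = λ² - 19 - 19 = 49 - 38 ≡ 11; y = λ·(19 - 11) - 17 ≡ 10. → (11, 10)

(11, 10)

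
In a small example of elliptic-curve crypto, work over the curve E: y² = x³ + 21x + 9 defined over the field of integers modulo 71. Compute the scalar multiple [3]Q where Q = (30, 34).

(36, 8)

Repeated addition: build up to 3Q.
2Q: tangent at (30, 34): λ = (3·30² + 21)/(2·34) ≡ 23/68. 68⁻¹ ≡ 47 (mod 71) since 68·47 = 3196 ≡ 1, so λ ≡ 23·47 ≡ 16.
  x = λ² - 30 - 30 = 256 - 60 ≡ 54; y = λ·(30 - 54) - 34 ≡ 8. → (54, 8)
3Q: (54, 8) + (30, 34). λ = (34 - 8)/(30 - 54) ≡ 26/47 mod 71. 47⁻¹ ≡ 68 (mod 71) since 47·68 = 3196 ≡ 1, so λ ≡ 64.
  x = λ² - 54 - 30 = 4096 - 84 ≡ 36; y = λ·(54 - 36) - 8 ≡ 8. → (36, 8)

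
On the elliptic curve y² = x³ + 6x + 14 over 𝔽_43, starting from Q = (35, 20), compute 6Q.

(38, 26)

Repeated addition: build up to 6Q.
2Q: tangent at (35, 20): λ = (3·35² + 6)/(2·20) ≡ 26/40. 40⁻¹ ≡ 14 (mod 43), so λ ≡ 26·14 ≡ 20.
  x = λ² - 35 - 35 = 400 - 70 ≡ 29; y = λ·(35 - 29) - 20 ≡ 14. → (29, 14)
3Q: (29, 14) + (35, 20). λ = (20 - 14)/(35 - 29) ≡ 6/6 mod 43. 6⁻¹ ≡ 36 (mod 43) since 6·36 = 216 ≡ 1, so λ ≡ 1.
  x = λ² - 29 - 35 = 1 - 64 ≡ 23; y = λ·(29 - 23) - 14 ≡ 35. → (23, 35)
4Q: (23, 35) + (35, 20). λ = (20 - 35)/(35 - 23) ≡ 28/12 mod 43. 12⁻¹ ≡ 18 (mod 43), so λ ≡ 31.
  x = λ² - 23 - 35 = 961 - 58 ≡ 0; y = λ·(23 - 0) - 35 ≡ 33. → (0, 33)
5Q: (0, 33) + (35, 20). λ = (20 - 33)/(35 - 0) ≡ 30/35 mod 43. 35⁻¹ ≡ 16 (mod 43), so λ ≡ 7.
  x = λ² - 0 - 35 = 49 - 35 ≡ 14; y = λ·(0 - 14) - 33 ≡ 41. → (14, 41)
6Q: (14, 41) + (35, 20). λ = (20 - 41)/(35 - 14) ≡ 22/21 mod 43. 21⁻¹ ≡ 41 (mod 43), so λ ≡ 42.
  x = λ² - 14 - 35 = 1764 - 49 ≡ 38; y = λ·(14 - 38) - 41 ≡ 26. → (38, 26)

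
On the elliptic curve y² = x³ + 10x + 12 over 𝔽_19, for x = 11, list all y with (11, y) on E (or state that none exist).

3, 16

x³ + 10x + 12 = 1453 ≡ 9 (mod 19).
Square roots of 9 mod 19: 3 and 16 (since 3² = 9 ≡ 9).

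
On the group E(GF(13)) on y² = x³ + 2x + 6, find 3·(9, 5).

(10, 8)

Write P = (9, 5).
Repeated addition: build up to 3P.
2P: tangent at (9, 5): λ = (3·9² + 2)/(2·5) ≡ 11/10. 10⁻¹ ≡ 4 (mod 13), so λ ≡ 11·4 ≡ 5.
  x = λ² - 9 - 9 = 25 - 18 ≡ 7; y = λ·(9 - 7) - 5 ≡ 5. → (7, 5)
3P: (7, 5) + (9, 5). λ = (5 - 5)/(9 - 7) ≡ 0/2 mod 13. 2⁻¹ ≡ 7 (mod 13) since 2·7 = 14 ≡ 1, so λ ≡ 0.
  x = λ² - 7 - 9 = 0 - 16 ≡ 10; y = λ·(7 - 10) - 5 ≡ 8. → (10, 8)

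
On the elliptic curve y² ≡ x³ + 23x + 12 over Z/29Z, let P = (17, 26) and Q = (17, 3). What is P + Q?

The two points share x = 17 and their y-coordinates satisfy 26 + 3 ≡ 0 (mod 29), so they are inverses. Their sum is O.

O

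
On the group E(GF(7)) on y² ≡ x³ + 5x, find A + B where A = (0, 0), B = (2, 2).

(6, 1)

(0, 0) + (2, 2). λ = (2 - 0)/(2 - 0) ≡ 2/2 mod 7. 2⁻¹ ≡ 4 (mod 7) since 2·4 = 8 ≡ 1, so λ ≡ 1.
  x = λ² - 0 - 2 = 1 - 2 ≡ 6; y = λ·(0 - 6) - 0 ≡ 1. → (6, 1)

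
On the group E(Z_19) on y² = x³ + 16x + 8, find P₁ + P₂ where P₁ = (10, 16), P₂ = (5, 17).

(1, 5)

(10, 16) + (5, 17). λ = (17 - 16)/(5 - 10) ≡ 1/14 mod 19. 14⁻¹ ≡ 15 (mod 19), so λ ≡ 15.
  x = λ² - 10 - 5 = 225 - 15 ≡ 1; y = λ·(10 - 1) - 16 ≡ 5. → (1, 5)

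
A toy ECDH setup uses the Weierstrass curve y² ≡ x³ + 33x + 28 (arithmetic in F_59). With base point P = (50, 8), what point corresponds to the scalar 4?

Repeated addition: build up to 4P.
2P: tangent at (50, 8): λ = (3·50² + 33)/(2·8) ≡ 40/16. 16⁻¹ ≡ 48 (mod 59) since 16·48 = 768 ≡ 1, so λ ≡ 40·48 ≡ 32.
  x = λ² - 50 - 50 = 1024 - 100 ≡ 39; y = λ·(50 - 39) - 8 ≡ 49. → (39, 49)
3P: (39, 49) + (50, 8). λ = (8 - 49)/(50 - 39) ≡ 18/11 mod 59. 11⁻¹ ≡ 43 (mod 59), so λ ≡ 7.
  x = λ² - 39 - 50 = 49 - 89 ≡ 19; y = λ·(39 - 19) - 49 ≡ 32. → (19, 32)
4P: (19, 32) + (50, 8). λ = (8 - 32)/(50 - 19) ≡ 35/31 mod 59. 31⁻¹ ≡ 40 (mod 59), so λ ≡ 43.
  x = λ² - 19 - 50 = 1849 - 69 ≡ 10; y = λ·(19 - 10) - 32 ≡ 1. → (10, 1)

(10, 1)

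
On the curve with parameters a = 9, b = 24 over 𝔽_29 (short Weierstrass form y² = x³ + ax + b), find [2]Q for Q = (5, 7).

tangent at (5, 7): λ = (3·5² + 9)/(2·7) ≡ 26/14. 14⁻¹ ≡ 27 (mod 29) since 14·27 = 378 ≡ 1, so λ ≡ 26·27 ≡ 6.
  x = λ² - 5 - 5 = 36 - 10 ≡ 26; y = λ·(5 - 26) - 7 ≡ 12. → (26, 12)

(26, 12)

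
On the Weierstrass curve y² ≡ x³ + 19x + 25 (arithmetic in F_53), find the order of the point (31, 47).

2P: tangent at (31, 47): λ = (3·31² + 19)/(2·47) ≡ 40/41. 41⁻¹ ≡ 22 (mod 53), so λ ≡ 40·22 ≡ 32.
  x = λ² - 31 - 31 = 1024 - 62 ≡ 8; y = λ·(31 - 8) - 47 ≡ 0. → (8, 0)
3P: (8, 0) + (31, 47). λ = (47 - 0)/(31 - 8) ≡ 47/23 mod 53. 23⁻¹ ≡ 30 (mod 53), so λ ≡ 32.
  x = λ² - 8 - 31 = 1024 - 39 ≡ 31; y = λ·(8 - 31) - 0 ≡ 6. → (31, 6)
4P: (31, 6) + (31, 47): same x and y₁ ≡ -y₂, so the sum is O.
4P = O, so the order is 4.

4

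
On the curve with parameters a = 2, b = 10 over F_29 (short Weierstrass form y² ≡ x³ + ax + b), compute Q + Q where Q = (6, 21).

tangent at (6, 21): λ = (3·6² + 2)/(2·21) ≡ 23/13. 13⁻¹ ≡ 9 (mod 29), so λ ≡ 23·9 ≡ 4.
  x = λ² - 6 - 6 = 16 - 12 ≡ 4; y = λ·(6 - 4) - 21 ≡ 16. → (4, 16)

(4, 16)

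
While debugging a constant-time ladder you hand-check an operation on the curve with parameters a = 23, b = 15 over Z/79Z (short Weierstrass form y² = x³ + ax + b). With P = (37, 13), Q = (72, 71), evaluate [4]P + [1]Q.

First 4P:
Repeated addition: build up to 4P.
2P: tangent at (37, 13): λ = (3·37² + 23)/(2·13) ≡ 22/26. 26⁻¹ ≡ 76 (mod 79) since 26·76 = 1976 ≡ 1, so λ ≡ 22·76 ≡ 13.
  x = λ² - 37 - 37 = 169 - 74 ≡ 16; y = λ·(37 - 16) - 13 ≡ 23. → (16, 23)
3P: (16, 23) + (37, 13). λ = (13 - 23)/(37 - 16) ≡ 69/21 mod 79. 21⁻¹ ≡ 64 (mod 79), so λ ≡ 71.
  x = λ² - 16 - 37 = 5041 - 53 ≡ 11; y = λ·(16 - 11) - 23 ≡ 16. → (11, 16)
4P: (11, 16) + (37, 13). λ = (13 - 16)/(37 - 11) ≡ 76/26 mod 79. 26⁻¹ ≡ 76 (mod 79), so λ ≡ 9.
  x = λ² - 11 - 37 = 81 - 48 ≡ 33; y = λ·(11 - 33) - 16 ≡ 23. → (33, 23)
4P = (33, 23).
Finally 4P + Q:
(33, 23) + (72, 71). λ = (71 - 23)/(72 - 33) ≡ 48/39 mod 79. 39⁻¹ ≡ 77 (mod 79), so λ ≡ 62.
  x = λ² - 33 - 72 = 3844 - 105 ≡ 26; y = λ·(33 - 26) - 23 ≡ 16. → (26, 16)

(26, 16)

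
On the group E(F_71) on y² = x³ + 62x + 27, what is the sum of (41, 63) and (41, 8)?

O

The two points share x = 41 and their y-coordinates satisfy 63 + 8 ≡ 0 (mod 71), so they are inverses. Their sum is O.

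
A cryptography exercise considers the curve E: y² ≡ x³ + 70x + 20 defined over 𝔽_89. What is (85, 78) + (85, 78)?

tangent at (85, 78): λ = (3·85² + 70)/(2·78) ≡ 29/67. 67⁻¹ ≡ 4 (mod 89) since 67·4 = 268 ≡ 1, so λ ≡ 29·4 ≡ 27.
  x = λ² - 85 - 85 = 729 - 170 ≡ 25; y = λ·(85 - 25) - 78 ≡ 29. → (25, 29)

(25, 29)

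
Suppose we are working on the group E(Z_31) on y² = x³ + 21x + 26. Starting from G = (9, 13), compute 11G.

Repeated addition: build up to 11G.
2G: tangent at (9, 13): λ = (3·9² + 21)/(2·13) ≡ 16/26. 26⁻¹ ≡ 6 (mod 31), so λ ≡ 16·6 ≡ 3.
  x = λ² - 9 - 9 = 9 - 18 ≡ 22; y = λ·(9 - 22) - 13 ≡ 10. → (22, 10)
3G: (22, 10) + (9, 13). λ = (13 - 10)/(9 - 22) ≡ 3/18 mod 31. 18⁻¹ ≡ 19 (mod 31), so λ ≡ 26.
  x = λ² - 22 - 9 = 676 - 31 ≡ 25; y = λ·(22 - 25) - 10 ≡ 5. → (25, 5)
4G: (25, 5) + (9, 13). λ = (13 - 5)/(9 - 25) ≡ 8/15 mod 31. 15⁻¹ ≡ 29 (mod 31), so λ ≡ 15.
  x = λ² - 25 - 9 = 225 - 34 ≡ 5; y = λ·(25 - 5) - 5 ≡ 16. → (5, 16)
5G: (5, 16) + (9, 13). λ = (13 - 16)/(9 - 5) ≡ 28/4 mod 31. 4⁻¹ ≡ 8 (mod 31) since 4·8 = 32 ≡ 1, so λ ≡ 7.
  x = λ² - 5 - 9 = 49 - 14 ≡ 4; y = λ·(5 - 4) - 16 ≡ 22. → (4, 22)
6G: (4, 22) + (9, 13). λ = (13 - 22)/(9 - 4) ≡ 22/5 mod 31. 5⁻¹ ≡ 25 (mod 31), so λ ≡ 23.
  x = λ² - 4 - 9 = 529 - 13 ≡ 20; y = λ·(4 - 20) - 22 ≡ 13. → (20, 13)
7G: (20, 13) + (9, 13). λ = (13 - 13)/(9 - 20) ≡ 0/20 mod 31. 20⁻¹ ≡ 14 (mod 31), so λ ≡ 0.
  x = λ² - 20 - 9 = 0 - 29 ≡ 2; y = λ·(20 - 2) - 13 ≡ 18. → (2, 18)
8G: (2, 18) + (9, 13). λ = (13 - 18)/(9 - 2) ≡ 26/7 mod 31. 7⁻¹ ≡ 9 (mod 31), so λ ≡ 17.
  x = λ² - 2 - 9 = 289 - 11 ≡ 30; y = λ·(2 - 30) - 18 ≡ 2. → (30, 2)
9G: (30, 2) + (9, 13). λ = (13 - 2)/(9 - 30) ≡ 11/10 mod 31. 10⁻¹ ≡ 28 (mod 31), so λ ≡ 29.
  x = λ² - 30 - 9 = 841 - 39 ≡ 27; y = λ·(30 - 27) - 2 ≡ 23. → (27, 23)
10G: (27, 23) + (9, 13). λ = (13 - 23)/(9 - 27) ≡ 21/13 mod 31. 13⁻¹ ≡ 12 (mod 31), so λ ≡ 4.
  x = λ² - 27 - 9 = 16 - 36 ≡ 11; y = λ·(27 - 11) - 23 ≡ 10. → (11, 10)
11G: (11, 10) + (9, 13). λ = (13 - 10)/(9 - 11) ≡ 3/29 mod 31. 29⁻¹ ≡ 15 (mod 31), so λ ≡ 14.
  x = λ² - 11 - 9 = 196 - 20 ≡ 21; y = λ·(11 - 21) - 10 ≡ 5. → (21, 5)

(21, 5)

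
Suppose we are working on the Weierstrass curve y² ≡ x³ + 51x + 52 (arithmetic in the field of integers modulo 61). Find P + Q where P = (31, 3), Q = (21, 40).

(5, 35)

(31, 3) + (21, 40). λ = (40 - 3)/(21 - 31) ≡ 37/51 mod 61. 51⁻¹ ≡ 6 (mod 61) since 51·6 = 306 ≡ 1, so λ ≡ 39.
  x = λ² - 31 - 21 = 1521 - 52 ≡ 5; y = λ·(31 - 5) - 3 ≡ 35. → (5, 35)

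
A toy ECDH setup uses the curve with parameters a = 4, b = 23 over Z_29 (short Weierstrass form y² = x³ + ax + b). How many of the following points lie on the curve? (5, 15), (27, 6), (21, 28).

(5, 15): 15² ≡ 22, rhs ≡ 23 → off.
(27, 6): 6² ≡ 7, rhs ≡ 7 → on.
(21, 28): 28² ≡ 1, rhs ≡ 1 → on.

2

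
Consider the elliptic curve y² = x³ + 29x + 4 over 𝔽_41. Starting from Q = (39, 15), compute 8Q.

(9, 25)

Repeated addition: build up to 8Q.
2Q: tangent at (39, 15): λ = (3·39² + 29)/(2·15) ≡ 0/30. 30⁻¹ ≡ 26 (mod 41), so λ ≡ 0·26 ≡ 0.
  x = λ² - 39 - 39 = 0 - 78 ≡ 4; y = λ·(39 - 4) - 15 ≡ 26. → (4, 26)
3Q: (4, 26) + (39, 15). λ = (15 - 26)/(39 - 4) ≡ 30/35 mod 41. 35⁻¹ ≡ 34 (mod 41), so λ ≡ 36.
  x = λ² - 4 - 39 = 1296 - 43 ≡ 23; y = λ·(4 - 23) - 26 ≡ 28. → (23, 28)
4Q: (23, 28) + (39, 15). λ = (15 - 28)/(39 - 23) ≡ 28/16 mod 41. 16⁻¹ ≡ 18 (mod 41), so λ ≡ 12.
  x = λ² - 23 - 39 = 144 - 62 ≡ 0; y = λ·(23 - 0) - 28 ≡ 2. → (0, 2)
5Q: (0, 2) + (39, 15). λ = (15 - 2)/(39 - 0) ≡ 13/39 mod 41. 39⁻¹ ≡ 20 (mod 41) since 39·20 = 780 ≡ 1, so λ ≡ 14.
  x = λ² - 0 - 39 = 196 - 39 ≡ 34; y = λ·(0 - 34) - 2 ≡ 14. → (34, 14)
6Q: (34, 14) + (39, 15). λ = (15 - 14)/(39 - 34) ≡ 1/5 mod 41. 5⁻¹ ≡ 33 (mod 41), so λ ≡ 33.
  x = λ² - 34 - 39 = 1089 - 73 ≡ 32; y = λ·(34 - 32) - 14 ≡ 11. → (32, 11)
7Q: (32, 11) + (39, 15). λ = (15 - 11)/(39 - 32) ≡ 4/7 mod 41. 7⁻¹ ≡ 6 (mod 41) since 7·6 = 42 ≡ 1, so λ ≡ 24.
  x = λ² - 32 - 39 = 576 - 71 ≡ 13; y = λ·(32 - 13) - 11 ≡ 35. → (13, 35)
8Q: (13, 35) + (39, 15). λ = (15 - 35)/(39 - 13) ≡ 21/26 mod 41. 26⁻¹ ≡ 30 (mod 41), so λ ≡ 15.
  x = λ² - 13 - 39 = 225 - 52 ≡ 9; y = λ·(13 - 9) - 35 ≡ 25. → (9, 25)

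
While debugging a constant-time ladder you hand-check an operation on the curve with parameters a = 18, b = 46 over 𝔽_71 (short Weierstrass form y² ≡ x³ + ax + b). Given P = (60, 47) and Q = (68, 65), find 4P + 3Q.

First 4P:
Double-and-add on 4 = (100)₂. Start with P = (60, 47) for the leading 1-bit.
double: tangent at (60, 47): λ = (3·60² + 18)/(2·47) ≡ 26/23. 23⁻¹ ≡ 34 (mod 71), so λ ≡ 26·34 ≡ 32.
  x = λ² - 60 - 60 = 1024 - 120 ≡ 52; y = λ·(60 - 52) - 47 ≡ 67. → (52, 67)
double: tangent at (52, 67): λ = (3·52² + 18)/(2·67) ≡ 36/63. 63⁻¹ ≡ 62 (mod 71) since 63·62 = 3906 ≡ 1, so λ ≡ 36·62 ≡ 31.
  x = λ² - 52 - 52 = 961 - 104 ≡ 5; y = λ·(52 - 5) - 67 ≡ 41. → (5, 41)
4P = (5, 41).
Next 3Q:
Repeated addition: build up to 3Q.
2Q: tangent at (68, 65): λ = (3·68² + 18)/(2·65) ≡ 45/59. 59⁻¹ ≡ 65 (mod 71) since 59·65 = 3835 ≡ 1, so λ ≡ 45·65 ≡ 14.
  x = λ² - 68 - 68 = 196 - 136 ≡ 60; y = λ·(68 - 60) - 65 ≡ 47. → (60, 47)
3Q: (60, 47) + (68, 65). λ = (65 - 47)/(68 - 60) ≡ 18/8 mod 71. 8⁻¹ ≡ 9 (mod 71), so λ ≡ 20.
  x = λ² - 60 - 68 = 400 - 128 ≡ 59; y = λ·(60 - 59) - 47 ≡ 44. → (59, 44)
3Q = (59, 44).
Finally 4P + 3Q:
(5, 41) + (59, 44). λ = (44 - 41)/(59 - 5) ≡ 3/54 mod 71. 54⁻¹ ≡ 25 (mod 71), so λ ≡ 4.
  x = λ² - 5 - 59 = 16 - 64 ≡ 23; y = λ·(5 - 23) - 41 ≡ 29. → (23, 29)

(23, 29)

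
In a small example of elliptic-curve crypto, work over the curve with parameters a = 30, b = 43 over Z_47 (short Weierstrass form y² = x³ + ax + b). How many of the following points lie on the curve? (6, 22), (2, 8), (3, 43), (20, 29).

2

(6, 22): 22² ≡ 14, rhs ≡ 16 → off.
(2, 8): 8² ≡ 17, rhs ≡ 17 → on.
(3, 43): 43² ≡ 16, rhs ≡ 19 → off.
(20, 29): 29² ≡ 42, rhs ≡ 42 → on.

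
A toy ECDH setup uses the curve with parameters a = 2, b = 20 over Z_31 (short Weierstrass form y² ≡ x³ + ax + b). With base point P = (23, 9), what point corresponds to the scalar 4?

Double-and-add on 4 = (100)₂. Start with P = (23, 9) for the leading 1-bit.
double: tangent at (23, 9): λ = (3·23² + 2)/(2·9) ≡ 8/18. 18⁻¹ ≡ 19 (mod 31) since 18·19 = 342 ≡ 1, so λ ≡ 8·19 ≡ 28.
  x = λ² - 23 - 23 = 784 - 46 ≡ 25; y = λ·(23 - 25) - 9 ≡ 28. → (25, 28)
double: tangent at (25, 28): λ = (3·25² + 2)/(2·28) ≡ 17/25. 25⁻¹ ≡ 5 (mod 31) since 25·5 = 125 ≡ 1, so λ ≡ 17·5 ≡ 23.
  x = λ² - 25 - 25 = 529 - 50 ≡ 14; y = λ·(25 - 14) - 28 ≡ 8. → (14, 8)

(14, 8)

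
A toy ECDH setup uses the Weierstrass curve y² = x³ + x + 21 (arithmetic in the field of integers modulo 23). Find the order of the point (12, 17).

2P: tangent at (12, 17): λ = (3·12² + 1)/(2·17) ≡ 19/11. 11⁻¹ ≡ 21 (mod 23), so λ ≡ 19·21 ≡ 8.
  x = λ² - 12 - 12 = 64 - 24 ≡ 17; y = λ·(12 - 17) - 17 ≡ 12. → (17, 12)
3P: (17, 12) + (12, 17). λ = (17 - 12)/(12 - 17) ≡ 5/18 mod 23. 18⁻¹ ≡ 9 (mod 23), so λ ≡ 22.
  x = λ² - 17 - 12 = 484 - 29 ≡ 18; y = λ·(17 - 18) - 12 ≡ 12. → (18, 12)
4P: (18, 12) + (12, 17). λ = (17 - 12)/(12 - 18) ≡ 5/17 mod 23. 17⁻¹ ≡ 19 (mod 23) since 17·19 = 323 ≡ 1, so λ ≡ 3.
  x = λ² - 18 - 12 = 9 - 30 ≡ 2; y = λ·(18 - 2) - 12 ≡ 13. → (2, 13)
5P: (2, 13) + (12, 17). λ = (17 - 13)/(12 - 2) ≡ 4/10 mod 23. 10⁻¹ ≡ 7 (mod 23), so λ ≡ 5.
  x = λ² - 2 - 12 = 25 - 14 ≡ 11; y = λ·(2 - 11) - 13 ≡ 11. → (11, 11)
6P: (11, 11) + (12, 17). λ = (17 - 11)/(12 - 11) ≡ 6/1 mod 23. 1⁻¹ ≡ 1 (mod 23), so λ ≡ 6.
  x = λ² - 11 - 12 = 36 - 23 ≡ 13; y = λ·(11 - 13) - 11 ≡ 0. → (13, 0)
7P: (13, 0) + (12, 17). λ = (17 - 0)/(12 - 13) ≡ 17/22 mod 23. 22⁻¹ ≡ 22 (mod 23), so λ ≡ 6.
  x = λ² - 13 - 12 = 36 - 25 ≡ 11; y = λ·(13 - 11) - 0 ≡ 12. → (11, 12)
8P: (11, 12) + (12, 17). λ = (17 - 12)/(12 - 11) ≡ 5/1 mod 23. 1⁻¹ ≡ 1 (mod 23), so λ ≡ 5.
  x = λ² - 11 - 12 = 25 - 23 ≡ 2; y = λ·(11 - 2) - 12 ≡ 10. → (2, 10)
9P: (2, 10) + (12, 17). λ = (17 - 10)/(12 - 2) ≡ 7/10 mod 23. 10⁻¹ ≡ 7 (mod 23) since 10·7 = 70 ≡ 1, so λ ≡ 3.
  x = λ² - 2 - 12 = 9 - 14 ≡ 18; y = λ·(2 - 18) - 10 ≡ 11. → (18, 11)
10P: (18, 11) + (12, 17). λ = (17 - 11)/(12 - 18) ≡ 6/17 mod 23. 17⁻¹ ≡ 19 (mod 23) since 17·19 = 323 ≡ 1, so λ ≡ 22.
  x = λ² - 18 - 12 = 484 - 30 ≡ 17; y = λ·(18 - 17) - 11 ≡ 11. → (17, 11)
11P: (17, 11) + (12, 17). λ = (17 - 11)/(12 - 17) ≡ 6/18 mod 23. 18⁻¹ ≡ 9 (mod 23), so λ ≡ 8.
  x = λ² - 17 - 12 = 64 - 29 ≡ 12; y = λ·(17 - 12) - 11 ≡ 6. → (12, 6)
12P: (12, 6) + (12, 17): same x and y₁ ≡ -y₂, so the sum is O.
12P = O, so the order is 12.

12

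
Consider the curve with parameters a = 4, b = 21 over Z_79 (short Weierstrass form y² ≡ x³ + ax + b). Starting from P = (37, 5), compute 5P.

Double-and-add on 5 = (101)₂. Start with P = (37, 5) for the leading 1-bit.
double: tangent at (37, 5): λ = (3·37² + 4)/(2·5) ≡ 3/10. 10⁻¹ ≡ 8 (mod 79), so λ ≡ 3·8 ≡ 24.
  x = λ² - 37 - 37 = 576 - 74 ≡ 28; y = λ·(37 - 28) - 5 ≡ 53. → (28, 53)
double: tangent at (28, 53): λ = (3·28² + 4)/(2·53) ≡ 65/27. 27⁻¹ ≡ 41 (mod 79) since 27·41 = 1107 ≡ 1, so λ ≡ 65·41 ≡ 58.
  x = λ² - 28 - 28 = 3364 - 56 ≡ 69; y = λ·(28 - 69) - 53 ≡ 18. → (69, 18)
add P: (69, 18) + (37, 5). λ = (5 - 18)/(37 - 69) ≡ 66/47 mod 79. 47⁻¹ ≡ 37 (mod 79), so λ ≡ 72.
  x = λ² - 69 - 37 = 5184 - 106 ≡ 22; y = λ·(69 - 22) - 18 ≡ 48. → (22, 48)

(22, 48)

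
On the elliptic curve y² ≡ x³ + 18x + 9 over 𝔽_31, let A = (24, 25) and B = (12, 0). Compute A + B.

(3, 11)

(24, 25) + (12, 0). λ = (0 - 25)/(12 - 24) ≡ 6/19 mod 31. 19⁻¹ ≡ 18 (mod 31) since 19·18 = 342 ≡ 1, so λ ≡ 15.
  x = λ² - 24 - 12 = 225 - 36 ≡ 3; y = λ·(24 - 3) - 25 ≡ 11. → (3, 11)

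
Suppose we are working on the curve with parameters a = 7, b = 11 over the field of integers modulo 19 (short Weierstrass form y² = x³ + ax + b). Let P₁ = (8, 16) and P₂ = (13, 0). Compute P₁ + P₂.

(8, 16) + (13, 0). λ = (0 - 16)/(13 - 8) ≡ 3/5 mod 19. 5⁻¹ ≡ 4 (mod 19), so λ ≡ 12.
  x = λ² - 8 - 13 = 144 - 21 ≡ 9; y = λ·(8 - 9) - 16 ≡ 10. → (9, 10)

(9, 10)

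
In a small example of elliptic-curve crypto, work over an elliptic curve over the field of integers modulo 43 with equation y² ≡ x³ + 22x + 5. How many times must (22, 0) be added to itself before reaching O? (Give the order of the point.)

2P: (22, 0) + (22, 0): same x and y₁ ≡ -y₂, so the sum is O.
2P = O, so the order is 2.

2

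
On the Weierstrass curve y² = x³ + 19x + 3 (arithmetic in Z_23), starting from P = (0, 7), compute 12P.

Double-and-add on 12 = (1100)₂. Start with P = (0, 7) for the leading 1-bit.
double: tangent at (0, 7): λ = (3·0² + 19)/(2·7) ≡ 19/14. 14⁻¹ ≡ 5 (mod 23), so λ ≡ 19·5 ≡ 3.
  x = λ² - 0 - 0 = 9 - 0 ≡ 9; y = λ·(0 - 9) - 7 ≡ 12. → (9, 12)
add P: (9, 12) + (0, 7). λ = (7 - 12)/(0 - 9) ≡ 18/14 mod 23. 14⁻¹ ≡ 5 (mod 23), so λ ≡ 21.
  x = λ² - 9 - 0 = 441 - 9 ≡ 18; y = λ·(9 - 18) - 12 ≡ 6. → (18, 6)
double: tangent at (18, 6): λ = (3·18² + 19)/(2·6) ≡ 2/12. 12⁻¹ ≡ 2 (mod 23), so λ ≡ 2·2 ≡ 4.
  x = λ² - 18 - 18 = 16 - 36 ≡ 3; y = λ·(18 - 3) - 6 ≡ 8. → (3, 8)
double: tangent at (3, 8): λ = (3·3² + 19)/(2·8) ≡ 0/16. 16⁻¹ ≡ 13 (mod 23), so λ ≡ 0·13 ≡ 0.
  x = λ² - 3 - 3 = 0 - 6 ≡ 17; y = λ·(3 - 17) - 8 ≡ 15. → (17, 15)

(17, 15)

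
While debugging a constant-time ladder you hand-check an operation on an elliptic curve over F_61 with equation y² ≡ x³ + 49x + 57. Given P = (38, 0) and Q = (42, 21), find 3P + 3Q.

(44, 44)

First 3P:
Repeated addition: build up to 3P.
2P: (38, 0) + (38, 0): same x and y₁ ≡ -y₂, so the sum is O.
3P: O + (38, 0) = (38, 0) (identity).
3P = (38, 0).
Next 3Q:
Repeated addition: build up to 3Q.
2Q: tangent at (42, 21): λ = (3·42² + 49)/(2·21) ≡ 34/42. 42⁻¹ ≡ 16 (mod 61) since 42·16 = 672 ≡ 1, so λ ≡ 34·16 ≡ 56.
  x = λ² - 42 - 42 = 3136 - 84 ≡ 2; y = λ·(42 - 2) - 21 ≡ 23. → (2, 23)
3Q: (2, 23) + (42, 21). λ = (21 - 23)/(42 - 2) ≡ 59/40 mod 61. 40⁻¹ ≡ 29 (mod 61), so λ ≡ 3.
  x = λ² - 2 - 42 = 9 - 44 ≡ 26; y = λ·(2 - 26) - 23 ≡ 27. → (26, 27)
3Q = (26, 27).
Finally 3P + 3Q:
(38, 0) + (26, 27). λ = (27 - 0)/(26 - 38) ≡ 27/49 mod 61. 49⁻¹ ≡ 5 (mod 61) since 49·5 = 245 ≡ 1, so λ ≡ 13.
  x = λ² - 38 - 26 = 169 - 64 ≡ 44; y = λ·(38 - 44) - 0 ≡ 44. → (44, 44)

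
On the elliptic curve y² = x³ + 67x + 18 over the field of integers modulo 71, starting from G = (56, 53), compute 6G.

Double-and-add on 6 = (110)₂. Start with G = (56, 53) for the leading 1-bit.
double: tangent at (56, 53): λ = (3·56² + 67)/(2·53) ≡ 32/35. 35⁻¹ ≡ 69 (mod 71), so λ ≡ 32·69 ≡ 7.
  x = λ² - 56 - 56 = 49 - 112 ≡ 8; y = λ·(56 - 8) - 53 ≡ 70. → (8, 70)
add G: (8, 70) + (56, 53). λ = (53 - 70)/(56 - 8) ≡ 54/48 mod 71. 48⁻¹ ≡ 37 (mod 71) since 48·37 = 1776 ≡ 1, so λ ≡ 10.
  x = λ² - 8 - 56 = 100 - 64 ≡ 36; y = λ·(8 - 36) - 70 ≡ 5. → (36, 5)
double: tangent at (36, 5): λ = (3·36² + 67)/(2·5) ≡ 50/10. 10⁻¹ ≡ 64 (mod 71) since 10·64 = 640 ≡ 1, so λ ≡ 50·64 ≡ 5.
  x = λ² - 36 - 36 = 25 - 72 ≡ 24; y = λ·(36 - 24) - 5 ≡ 55. → (24, 55)

(24, 55)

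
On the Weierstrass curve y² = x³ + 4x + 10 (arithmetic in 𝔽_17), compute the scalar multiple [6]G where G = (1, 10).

Repeated addition: build up to 6G.
2G: tangent at (1, 10): λ = (3·1² + 4)/(2·10) ≡ 7/3. 3⁻¹ ≡ 6 (mod 17) since 3·6 = 18 ≡ 1, so λ ≡ 7·6 ≡ 8.
  x = λ² - 1 - 1 = 64 - 2 ≡ 11; y = λ·(1 - 11) - 10 ≡ 12. → (11, 12)
3G: (11, 12) + (1, 10). λ = (10 - 12)/(1 - 11) ≡ 15/7 mod 17. 7⁻¹ ≡ 5 (mod 17) since 7·5 = 35 ≡ 1, so λ ≡ 7.
  x = λ² - 11 - 1 = 49 - 12 ≡ 3; y = λ·(11 - 3) - 12 ≡ 10. → (3, 10)
4G: (3, 10) + (1, 10). λ = (10 - 10)/(1 - 3) ≡ 0/15 mod 17. 15⁻¹ ≡ 8 (mod 17), so λ ≡ 0.
  x = λ² - 3 - 1 = 0 - 4 ≡ 13; y = λ·(3 - 13) - 10 ≡ 7. → (13, 7)
5G: (13, 7) + (1, 10). λ = (10 - 7)/(1 - 13) ≡ 3/5 mod 17. 5⁻¹ ≡ 7 (mod 17) since 5·7 = 35 ≡ 1, so λ ≡ 4.
  x = λ² - 13 - 1 = 16 - 14 ≡ 2; y = λ·(13 - 2) - 7 ≡ 3. → (2, 3)
6G: (2, 3) + (1, 10). λ = (10 - 3)/(1 - 2) ≡ 7/16 mod 17. 16⁻¹ ≡ 16 (mod 17) since 16·16 = 256 ≡ 1, so λ ≡ 10.
  x = λ² - 2 - 1 = 100 - 3 ≡ 12; y = λ·(2 - 12) - 3 ≡ 16. → (12, 16)

(12, 16)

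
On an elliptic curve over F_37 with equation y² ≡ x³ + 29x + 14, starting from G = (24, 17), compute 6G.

Double-and-add on 6 = (110)₂. Start with G = (24, 17) for the leading 1-bit.
double: tangent at (24, 17): λ = (3·24² + 29)/(2·17) ≡ 18/34. 34⁻¹ ≡ 12 (mod 37) since 34·12 = 408 ≡ 1, so λ ≡ 18·12 ≡ 31.
  x = λ² - 24 - 24 = 961 - 48 ≡ 25; y = λ·(24 - 25) - 17 ≡ 26. → (25, 26)
add G: (25, 26) + (24, 17). λ = (17 - 26)/(24 - 25) ≡ 28/36 mod 37. 36⁻¹ ≡ 36 (mod 37) since 36·36 = 1296 ≡ 1, so λ ≡ 9.
  x = λ² - 25 - 24 = 81 - 49 ≡ 32; y = λ·(25 - 32) - 26 ≡ 22. → (32, 22)
double: tangent at (32, 22): λ = (3·32² + 29)/(2·22) ≡ 30/7. 7⁻¹ ≡ 16 (mod 37) since 7·16 = 112 ≡ 1, so λ ≡ 30·16 ≡ 36.
  x = λ² - 32 - 32 = 1296 - 64 ≡ 11; y = λ·(32 - 11) - 22 ≡ 31. → (11, 31)

(11, 31)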